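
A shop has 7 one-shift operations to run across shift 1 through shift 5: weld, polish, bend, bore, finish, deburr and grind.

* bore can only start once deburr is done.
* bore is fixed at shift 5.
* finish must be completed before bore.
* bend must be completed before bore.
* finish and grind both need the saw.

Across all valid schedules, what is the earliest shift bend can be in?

shift 1

Downstream work caps bend at shift 4.
bend at shift 1 is achievable: weld in shift 1, bend in shift 1, finish in shift 1, grind in shift 2, bore in shift 5, deburr in shift 1, polish in shift 1.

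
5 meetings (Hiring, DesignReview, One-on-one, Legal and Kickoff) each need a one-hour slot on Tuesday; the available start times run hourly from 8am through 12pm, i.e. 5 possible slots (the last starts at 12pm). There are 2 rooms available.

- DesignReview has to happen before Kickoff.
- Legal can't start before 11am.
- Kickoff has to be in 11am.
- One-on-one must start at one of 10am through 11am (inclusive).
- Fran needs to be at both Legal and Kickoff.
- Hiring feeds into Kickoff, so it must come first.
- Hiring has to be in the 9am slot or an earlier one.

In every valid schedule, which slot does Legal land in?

Legal's window is 11am–12pm.
Kickoff is fixed at 11am, and Legal can't share a slot with Kickoff.
So Legal must be 12pm.

12pm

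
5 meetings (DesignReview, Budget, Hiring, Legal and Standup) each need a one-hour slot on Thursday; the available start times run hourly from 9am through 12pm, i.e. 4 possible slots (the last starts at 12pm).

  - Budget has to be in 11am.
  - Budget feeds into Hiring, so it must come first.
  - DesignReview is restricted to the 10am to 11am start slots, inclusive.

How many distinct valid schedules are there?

32

Splitting on DesignReview: it can be 10am (16), 11am (16). Listing each branch's schedules as (Budget, Hiring, Legal, Standup):
DesignReview=10am: (11am,12pm,9am,9am) (11am,12pm,9am,10am) (11am,12pm,9am,11am) (11am,12pm,9am,12pm) (11am,12pm,10am,9am) (11am,12pm,10am,10am) (11am,12pm,10am,11am) (11am,12pm,10am,12pm) (11am,12pm,11am,9am) (11am,12pm,11am,10am) (11am,12pm,11am,11am) (11am,12pm,11am,12pm) (11am,12pm,12pm,9am) (11am,12pm,12pm,10am) (11am,12pm,12pm,11am) (11am,12pm,12pm,12pm) — 16.
DesignReview=11am: (11am,12pm,9am,9am) (11am,12pm,9am,10am) (11am,12pm,9am,11am) (11am,12pm,9am,12pm) (11am,12pm,10am,9am) (11am,12pm,10am,10am) (11am,12pm,10am,11am) (11am,12pm,10am,12pm) (11am,12pm,11am,9am) (11am,12pm,11am,10am) (11am,12pm,11am,11am) (11am,12pm,11am,12pm) (11am,12pm,12pm,9am) (11am,12pm,12pm,10am) (11am,12pm,12pm,11am) (11am,12pm,12pm,12pm) — 16.
Summing: 16 + 16 = 32.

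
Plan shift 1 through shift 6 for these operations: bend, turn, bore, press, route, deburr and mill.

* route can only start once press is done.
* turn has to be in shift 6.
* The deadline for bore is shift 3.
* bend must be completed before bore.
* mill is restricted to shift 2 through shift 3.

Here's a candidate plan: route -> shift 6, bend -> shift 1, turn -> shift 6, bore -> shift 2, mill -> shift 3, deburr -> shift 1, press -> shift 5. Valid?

Yes

bend must be completed before bore — holds.
The deadline for bore is shift 3 — holds.
route can only start once press is done — holds.
turn has to be in shift 6 — holds.
mill is restricted to shift 2 through shift 3 — holds.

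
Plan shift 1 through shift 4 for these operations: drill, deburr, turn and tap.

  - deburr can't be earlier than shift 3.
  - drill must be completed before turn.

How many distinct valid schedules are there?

Splitting on drill: it can be shift 1 (24), shift 2 (16), shift 3 (8). Listing each branch's schedules as (deburr, turn, tap) by shift number:
drill=shift 1: (3,2,1) (3,2,2) (3,2,3) (3,2,4) (3,3,1) (3,3,2) (3,3,3) (3,3,4) (3,4,1) (3,4,2) (3,4,3) (3,4,4) (4,2,1) (4,2,2) (4,2,3) (4,2,4) (4,3,1) (4,3,2) (4,3,3) (4,3,4) (4,4,1) (4,4,2) (4,4,3) (4,4,4) — 24.
drill=shift 2: (3,3,1) (3,3,2) (3,3,3) (3,3,4) (3,4,1) (3,4,2) (3,4,3) (3,4,4) (4,3,1) (4,3,2) (4,3,3) (4,3,4) (4,4,1) (4,4,2) (4,4,3) (4,4,4) — 16.
drill=shift 3: (3,4,1) (3,4,2) (3,4,3) (3,4,4) (4,4,1) (4,4,2) (4,4,3) (4,4,4) — 8.
Summing: 24 + 16 + 8 = 48.

48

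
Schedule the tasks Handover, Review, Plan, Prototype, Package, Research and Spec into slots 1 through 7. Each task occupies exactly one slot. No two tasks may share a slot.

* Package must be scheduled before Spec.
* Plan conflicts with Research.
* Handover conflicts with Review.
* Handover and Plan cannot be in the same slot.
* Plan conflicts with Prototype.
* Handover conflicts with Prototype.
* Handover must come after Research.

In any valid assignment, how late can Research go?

6

Downstream work caps Research at 6.
Research at 6 is achievable: Prototype in 5; Review in 3; Spec in 2; Handover in 7; Plan in 4; Research in 6; Package in 1.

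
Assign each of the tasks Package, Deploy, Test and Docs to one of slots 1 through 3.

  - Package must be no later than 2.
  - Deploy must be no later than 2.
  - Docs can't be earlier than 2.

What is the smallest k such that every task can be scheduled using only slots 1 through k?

Docs can't be placed before 2, so the schedule must run through at least slot 2.
2 works (last occupied slot: 2): for example Deploy -> 1, Package -> 1, Docs -> 2, Test -> 1.

2 slots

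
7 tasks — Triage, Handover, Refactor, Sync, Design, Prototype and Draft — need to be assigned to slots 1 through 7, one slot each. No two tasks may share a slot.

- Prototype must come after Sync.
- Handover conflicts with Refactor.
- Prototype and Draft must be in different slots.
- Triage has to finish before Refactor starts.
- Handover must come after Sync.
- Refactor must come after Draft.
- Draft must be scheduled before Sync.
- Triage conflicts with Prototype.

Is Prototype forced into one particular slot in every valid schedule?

Prototype can be 3 (e.g. Handover in 6; Design in 7; Draft in 1; Sync in 2; Prototype in 3; Refactor in 5; Triage in 4) or 4 (e.g. Draft -> 1; Prototype -> 4; Handover -> 6; Sync -> 2; Triage -> 3; Refactor -> 5; Design -> 7).

No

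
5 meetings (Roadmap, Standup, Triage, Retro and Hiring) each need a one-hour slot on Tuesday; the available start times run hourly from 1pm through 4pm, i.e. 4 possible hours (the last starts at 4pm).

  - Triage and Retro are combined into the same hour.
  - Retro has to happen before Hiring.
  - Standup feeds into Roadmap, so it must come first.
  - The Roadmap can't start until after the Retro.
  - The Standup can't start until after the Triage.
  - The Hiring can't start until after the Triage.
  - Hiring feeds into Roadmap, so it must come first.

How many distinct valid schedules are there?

6

Splitting on Roadmap: it can be 3pm (1), 4pm (5). Listing each branch's schedules as (Standup, Triage, Retro, Hiring):
Roadmap=3pm: (2pm,1pm,1pm,2pm) — 1.
Roadmap=4pm: (2pm,1pm,1pm,2pm) (2pm,1pm,1pm,3pm) (3pm,1pm,1pm,2pm) (3pm,1pm,1pm,3pm) (3pm,2pm,2pm,3pm) — 5.
Summing: 1 + 5 = 6.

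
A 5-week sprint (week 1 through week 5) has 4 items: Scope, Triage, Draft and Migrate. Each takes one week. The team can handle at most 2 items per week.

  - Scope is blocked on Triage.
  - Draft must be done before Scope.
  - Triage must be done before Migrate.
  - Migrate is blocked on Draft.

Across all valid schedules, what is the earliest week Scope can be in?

week 2

Precedence pushes Scope to at least week 2.
Scope at week 2 is achievable: Triage -> week 1, Scope -> week 2, Migrate -> week 2, Draft -> week 1.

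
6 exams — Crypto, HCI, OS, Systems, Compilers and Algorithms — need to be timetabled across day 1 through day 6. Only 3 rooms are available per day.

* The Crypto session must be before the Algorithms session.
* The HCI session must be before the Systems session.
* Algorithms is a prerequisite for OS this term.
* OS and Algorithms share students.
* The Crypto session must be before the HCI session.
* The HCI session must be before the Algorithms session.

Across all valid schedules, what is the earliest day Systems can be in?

day 3

Precedence pushes Systems to at least day 3.
Systems at day 3 is achievable: Algorithms=day 3, Compilers=day 1, OS=day 4, Crypto=day 1, HCI=day 2, Systems=day 3.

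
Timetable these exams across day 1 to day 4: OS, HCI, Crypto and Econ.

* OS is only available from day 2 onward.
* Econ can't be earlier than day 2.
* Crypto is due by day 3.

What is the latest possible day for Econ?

Econ is available from day 2.
Econ at day 4 is achievable: HCI=day 1; Crypto=day 1; OS=day 2; Econ=day 4.

day 4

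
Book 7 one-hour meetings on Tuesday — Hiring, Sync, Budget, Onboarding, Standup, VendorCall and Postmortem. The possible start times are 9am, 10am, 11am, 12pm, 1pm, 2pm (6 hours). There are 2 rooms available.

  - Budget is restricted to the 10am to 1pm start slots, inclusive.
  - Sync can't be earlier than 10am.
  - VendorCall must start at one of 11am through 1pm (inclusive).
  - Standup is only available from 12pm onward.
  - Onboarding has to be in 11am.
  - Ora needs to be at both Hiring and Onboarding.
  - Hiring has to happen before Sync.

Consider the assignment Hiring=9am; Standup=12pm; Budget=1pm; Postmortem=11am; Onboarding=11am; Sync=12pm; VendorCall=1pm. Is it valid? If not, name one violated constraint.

Yes

Budget is restricted to the 10am to 1pm start slots, inclusive — holds.
VendorCall must start at one of 11am through 1pm (inclusive) — holds.
Sync can't be earlier than 10am — holds.
There are 2 rooms available — holds.
Ora needs to be at both Hiring and Onboarding — holds.
Hiring has to happen before Sync — holds.
Onboarding has to be in 11am — holds.
Standup is only available from 12pm onward — holds.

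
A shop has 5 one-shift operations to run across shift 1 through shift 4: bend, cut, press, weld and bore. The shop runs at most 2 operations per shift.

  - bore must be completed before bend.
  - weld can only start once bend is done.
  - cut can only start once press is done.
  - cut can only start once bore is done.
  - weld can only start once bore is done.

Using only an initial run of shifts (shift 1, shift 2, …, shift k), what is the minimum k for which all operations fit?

3

The precedence chain requires at least 3 distinct shifts.
With at most 2 per shift and 5 operations, at least 3 shifts are needed.
3 works (last occupied shift: shift 3): for example cut in shift 2; bore in shift 1; bend in shift 2; press in shift 1; weld in shift 3.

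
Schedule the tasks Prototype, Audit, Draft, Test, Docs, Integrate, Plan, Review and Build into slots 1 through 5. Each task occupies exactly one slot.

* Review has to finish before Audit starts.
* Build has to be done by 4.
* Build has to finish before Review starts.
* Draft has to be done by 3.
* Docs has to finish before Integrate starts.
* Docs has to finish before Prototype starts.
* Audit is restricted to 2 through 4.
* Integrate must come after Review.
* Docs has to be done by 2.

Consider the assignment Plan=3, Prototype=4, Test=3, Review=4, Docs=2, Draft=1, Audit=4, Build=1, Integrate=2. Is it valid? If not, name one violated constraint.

No. Integrate must come after Review is not satisfied.

Audit is restricted to 2 through 4 — holds.
Build has to be done by 4 — holds.
Integrate must come after Review — violated.
Docs has to be done by 2 — holds.
Draft has to be done by 3 — holds.
Docs has to finish before Prototype starts — holds.
Docs has to finish before Integrate starts — violated.
Review has to finish before Audit starts — violated.
Build has to finish before Review starts — holds.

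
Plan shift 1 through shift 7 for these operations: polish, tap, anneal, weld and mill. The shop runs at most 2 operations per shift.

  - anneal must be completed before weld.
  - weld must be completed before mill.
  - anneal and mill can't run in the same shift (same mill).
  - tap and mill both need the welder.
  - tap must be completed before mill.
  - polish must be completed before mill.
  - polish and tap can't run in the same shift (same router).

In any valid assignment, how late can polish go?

shift 6

Downstream work caps polish at shift 6.
polish at shift 6 is achievable: anneal -> shift 1, weld -> shift 2, tap -> shift 1, polish -> shift 6, mill -> shift 7.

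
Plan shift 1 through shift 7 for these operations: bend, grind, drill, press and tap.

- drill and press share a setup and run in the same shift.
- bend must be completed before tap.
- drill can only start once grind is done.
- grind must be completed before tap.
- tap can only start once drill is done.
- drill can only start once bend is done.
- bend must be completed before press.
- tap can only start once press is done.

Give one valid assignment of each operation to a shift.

press=shift 2, tap=shift 3, bend=shift 1, drill=shift 2, grind=shift 1

Checking: grind(shift 1) before drill(shift 2); bend(shift 1) before tap(shift 3); bend(shift 1) before press(shift 2); bend(shift 1) before drill(shift 2); grind(shift 1) before tap(shift 3); press(shift 2) before tap(shift 3); drill(shift 2) before tap(shift 3); drill = press = shift 2.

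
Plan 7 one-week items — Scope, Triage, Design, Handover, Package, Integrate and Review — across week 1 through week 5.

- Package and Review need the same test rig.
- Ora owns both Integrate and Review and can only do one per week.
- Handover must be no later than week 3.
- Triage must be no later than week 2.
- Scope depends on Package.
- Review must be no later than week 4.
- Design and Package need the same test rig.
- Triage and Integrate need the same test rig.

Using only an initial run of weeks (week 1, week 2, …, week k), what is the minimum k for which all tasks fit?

The precedence chain requires at least 2 distinct weeks.
2 works (last occupied week: week 2): for example Scope=week 2; Triage=week 2; Review=week 2; Package=week 1; Handover=week 1; Integrate=week 1; Design=week 2.

2 weeks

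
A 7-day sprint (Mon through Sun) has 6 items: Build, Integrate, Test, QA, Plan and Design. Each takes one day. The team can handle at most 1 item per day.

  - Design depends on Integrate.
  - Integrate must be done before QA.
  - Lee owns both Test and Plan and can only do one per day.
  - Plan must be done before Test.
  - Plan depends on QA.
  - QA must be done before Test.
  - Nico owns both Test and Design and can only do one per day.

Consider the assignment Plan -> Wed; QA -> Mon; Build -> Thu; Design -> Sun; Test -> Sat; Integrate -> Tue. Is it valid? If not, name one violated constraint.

Plan must be done before Test — holds.
Nico owns both Test and Design and can only do one per day — holds.
Plan depends on QA — holds.
Design depends on Integrate — holds.
The team can handle at most 1 item per day — holds.
Integrate must be done before QA — violated.
Lee owns both Test and Plan and can only do one per day — holds.
QA must be done before Test — holds.

No — it violates: Integrate must be done before QA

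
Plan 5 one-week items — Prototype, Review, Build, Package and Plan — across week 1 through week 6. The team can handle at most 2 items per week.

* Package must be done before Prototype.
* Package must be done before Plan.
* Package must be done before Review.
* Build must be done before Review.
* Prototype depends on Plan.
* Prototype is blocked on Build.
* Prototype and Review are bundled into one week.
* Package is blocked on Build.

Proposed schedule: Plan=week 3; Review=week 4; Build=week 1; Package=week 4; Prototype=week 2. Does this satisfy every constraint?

No — it violates: Package must be done before Prototype

Package must be done before Plan — violated.
Prototype is blocked on Build — holds.
Package must be done before Review — violated.
Prototype depends on Plan — violated.
Package must be done before Prototype — violated.
Package is blocked on Build — holds.
Prototype and Review are bundled into one week — violated.
The team can handle at most 2 items per week — holds.
Build must be done before Review — holds.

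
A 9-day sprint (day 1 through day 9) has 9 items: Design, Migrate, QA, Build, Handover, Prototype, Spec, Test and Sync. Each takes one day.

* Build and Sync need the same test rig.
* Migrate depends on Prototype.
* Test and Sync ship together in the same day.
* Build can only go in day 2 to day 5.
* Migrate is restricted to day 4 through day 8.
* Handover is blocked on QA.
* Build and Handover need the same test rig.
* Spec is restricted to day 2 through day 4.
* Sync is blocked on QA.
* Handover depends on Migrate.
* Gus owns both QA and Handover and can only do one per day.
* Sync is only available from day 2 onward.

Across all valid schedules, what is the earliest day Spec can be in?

day 2

Spec is available from day 2; Spec's own window allows nothing later than day 4.
Spec at day 2 is achievable: Prototype in day 1, Handover in day 5, QA in day 1, Sync in day 3, Spec in day 2, Migrate in day 4, Design in day 1, Build in day 2, Test in day 3.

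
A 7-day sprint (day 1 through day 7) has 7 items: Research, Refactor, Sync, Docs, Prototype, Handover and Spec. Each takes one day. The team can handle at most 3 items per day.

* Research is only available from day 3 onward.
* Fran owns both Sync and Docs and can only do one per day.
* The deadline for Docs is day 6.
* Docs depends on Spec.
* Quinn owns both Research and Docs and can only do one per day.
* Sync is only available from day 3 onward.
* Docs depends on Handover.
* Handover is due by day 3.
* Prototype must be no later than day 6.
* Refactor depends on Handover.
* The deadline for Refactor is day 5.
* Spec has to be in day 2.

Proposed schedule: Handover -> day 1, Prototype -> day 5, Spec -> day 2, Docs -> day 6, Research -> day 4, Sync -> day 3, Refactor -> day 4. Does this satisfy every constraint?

The deadline for Refactor is day 5 — holds.
Prototype must be no later than day 6 — holds.
Docs depends on Handover — holds.
Refactor depends on Handover — holds.
The team can handle at most 3 items per day — holds.
Spec has to be in day 2 — holds.
Sync is only available from day 3 onward — holds.
Research is only available from day 3 onward — holds.
Quinn owns both Research and Docs and can only do one per day — holds.
The deadline for Docs is day 6 — holds.
Docs depends on Spec — holds.
Fran owns both Sync and Docs and can only do one per day — holds.
Handover is due by day 3 — holds.

Valid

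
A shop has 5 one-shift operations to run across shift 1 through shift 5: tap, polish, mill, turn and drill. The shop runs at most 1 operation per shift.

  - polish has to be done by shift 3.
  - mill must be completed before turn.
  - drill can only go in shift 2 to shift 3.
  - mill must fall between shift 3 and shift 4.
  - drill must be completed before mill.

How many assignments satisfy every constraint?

Splitting on tap: it can be shift 1 (2), shift 2 (1), shift 3 (1), shift 4 (1), shift 5 (1). Listing each branch's schedules as (polish, mill, turn, drill) by shift number:
tap=shift 1: (2,4,5,3) (3,4,5,2) — 2.
tap=shift 2: (1,4,5,3) — 1.
tap=shift 3: (1,4,5,2) — 1.
tap=shift 4: (1,3,5,2) — 1.
tap=shift 5: (1,3,4,2) — 1.
Summing: 2 + 1 + 1 + 1 + 1 = 6.

6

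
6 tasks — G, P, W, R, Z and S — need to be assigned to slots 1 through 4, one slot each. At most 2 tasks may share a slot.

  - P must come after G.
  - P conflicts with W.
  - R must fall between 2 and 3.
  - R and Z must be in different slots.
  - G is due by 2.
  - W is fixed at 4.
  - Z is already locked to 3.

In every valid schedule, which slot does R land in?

R's window is 2–3.
Z is fixed at 3, and R can't share a slot with Z.
So R must be 2.

2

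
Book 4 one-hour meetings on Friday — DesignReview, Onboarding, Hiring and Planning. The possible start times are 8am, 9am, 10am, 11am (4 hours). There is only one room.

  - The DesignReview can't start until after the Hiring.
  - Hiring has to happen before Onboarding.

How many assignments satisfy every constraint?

Splitting on DesignReview: it can be 9am (2), 10am (3), 11am (3). Listing each branch's schedules as (Onboarding, Hiring, Planning):
DesignReview=9am: (10am,8am,11am) (11am,8am,10am) — 2.
DesignReview=10am: (9am,8am,11am) (11am,8am,9am) (11am,9am,8am) — 3.
DesignReview=11am: (9am,8am,10am) (10am,8am,9am) (10am,9am,8am) — 3.
Summing: 2 + 3 + 3 = 8.

8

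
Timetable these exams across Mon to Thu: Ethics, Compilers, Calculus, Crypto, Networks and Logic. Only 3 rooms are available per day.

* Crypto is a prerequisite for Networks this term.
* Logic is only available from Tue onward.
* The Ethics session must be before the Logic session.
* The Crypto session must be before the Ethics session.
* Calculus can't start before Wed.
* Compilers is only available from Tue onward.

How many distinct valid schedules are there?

60

Splitting on Ethics: it can be Tue (34), Wed (26). Listing each branch's schedules as (Compilers, Calculus, Crypto, Networks, Logic):
Ethics=Tue: (Tue,Wed,Mon,Tue,Wed) (Tue,Wed,Mon,Tue,Thu) (Tue,Wed,Mon,Wed,Wed) (Tue,Wed,Mon,Wed,Thu) (Tue,Wed,Mon,Thu,Wed) (Tue,Wed,Mon,Thu,Thu) (Tue,Thu,Mon,Tue,Wed) (Tue,Thu,Mon,Tue,Thu) (Tue,Thu,Mon,Wed,Wed) (Tue,Thu,Mon,Wed,Thu) (Tue,Thu,Mon,Thu,Wed) (Tue,Thu,Mon,Thu,Thu) (Wed,Wed,Mon,Tue,Wed) (Wed,Wed,Mon,Tue,Thu) (Wed,Wed,Mon,Wed,Thu) (Wed,Wed,Mon,Thu,Wed) (Wed,Wed,Mon,Thu,Thu) (Wed,Thu,Mon,Tue,Wed) (Wed,Thu,Mon,Tue,Thu) (Wed,Thu,Mon,Wed,Wed) (Wed,Thu,Mon,Wed,Thu) (Wed,Thu,Mon,Thu,Wed) (Wed,Thu,Mon,Thu,Thu) (Thu,Wed,Mon,Tue,Wed) (Thu,Wed,Mon,Tue,Thu) (Thu,Wed,Mon,Wed,Wed) (Thu,Wed,Mon,Wed,Thu) (Thu,Wed,Mon,Thu,Wed) (Thu,Wed,Mon,Thu,Thu) (Thu,Thu,Mon,Tue,Wed) (Thu,Thu,Mon,Tue,Thu) (Thu,Thu,Mon,Wed,Wed) (Thu,Thu,Mon,Wed,Thu) (Thu,Thu,Mon,Thu,Wed) — 34.
Ethics=Wed: (Tue,Wed,Mon,Tue,Thu) (Tue,Wed,Mon,Wed,Thu) (Tue,Wed,Mon,Thu,Thu) (Tue,Wed,Tue,Wed,Thu) (Tue,Wed,Tue,Thu,Thu) (Tue,Thu,Mon,Tue,Thu) (Tue,Thu,Mon,Wed,Thu) (Tue,Thu,Mon,Thu,Thu) (Tue,Thu,Tue,Wed,Thu) (Tue,Thu,Tue,Thu,Thu) (Wed,Wed,Mon,Tue,Thu) (Wed,Wed,Mon,Thu,Thu) (Wed,Wed,Tue,Thu,Thu) (Wed,Thu,Mon,Tue,Thu) (Wed,Thu,Mon,Wed,Thu) (Wed,Thu,Mon,Thu,Thu) (Wed,Thu,Tue,Wed,Thu) (Wed,Thu,Tue,Thu,Thu) (Thu,Wed,Mon,Tue,Thu) (Thu,Wed,Mon,Wed,Thu) (Thu,Wed,Mon,Thu,Thu) (Thu,Wed,Tue,Wed,Thu) (Thu,Wed,Tue,Thu,Thu) (Thu,Thu,Mon,Tue,Thu) (Thu,Thu,Mon,Wed,Thu) (Thu,Thu,Tue,Wed,Thu) — 26.
Summing: 34 + 26 = 60.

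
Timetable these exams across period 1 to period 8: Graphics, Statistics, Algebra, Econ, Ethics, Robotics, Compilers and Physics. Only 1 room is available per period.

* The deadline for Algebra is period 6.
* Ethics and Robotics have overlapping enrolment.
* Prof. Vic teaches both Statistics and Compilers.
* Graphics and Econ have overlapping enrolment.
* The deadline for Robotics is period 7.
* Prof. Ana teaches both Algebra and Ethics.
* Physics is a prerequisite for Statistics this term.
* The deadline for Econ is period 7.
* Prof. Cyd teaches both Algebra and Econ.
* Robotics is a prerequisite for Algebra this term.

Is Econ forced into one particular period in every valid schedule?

No

Econ can be period 1 (e.g. Statistics in period 5, Graphics in period 6, Physics in period 4, Econ in period 1, Algebra in period 3, Robotics in period 2, Ethics in period 7, Compilers in period 8) or period 2 (e.g. Compilers -> period 8; Algebra -> period 3; Graphics -> period 6; Statistics -> period 5; Ethics -> period 7; Physics -> period 4; Econ -> period 2; Robotics -> period 1).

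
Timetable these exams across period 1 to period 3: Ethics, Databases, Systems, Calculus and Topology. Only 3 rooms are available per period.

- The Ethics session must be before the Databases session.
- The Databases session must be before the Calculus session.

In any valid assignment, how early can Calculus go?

Precedence pushes Calculus to at least period 3.
Calculus at period 3 is achievable: Topology in period 1, Calculus in period 3, Ethics in period 1, Databases in period 2, Systems in period 1.

period 3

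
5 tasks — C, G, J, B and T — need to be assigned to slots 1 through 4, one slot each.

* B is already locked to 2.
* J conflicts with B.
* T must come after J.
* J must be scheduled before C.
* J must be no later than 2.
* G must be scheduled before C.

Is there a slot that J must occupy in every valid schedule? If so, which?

J's window is 1–2.
B is fixed at 2, and J can't share a slot with B.
So J must be 1.

1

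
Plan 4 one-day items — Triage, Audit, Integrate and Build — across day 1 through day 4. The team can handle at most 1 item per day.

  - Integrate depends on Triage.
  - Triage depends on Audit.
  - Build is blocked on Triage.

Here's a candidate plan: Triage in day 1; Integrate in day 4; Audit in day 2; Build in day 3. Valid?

No. Triage depends on Audit is not satisfied.

Triage depends on Audit — violated.
The team can handle at most 1 item per day — holds.
Build is blocked on Triage — holds.
Integrate depends on Triage — holds.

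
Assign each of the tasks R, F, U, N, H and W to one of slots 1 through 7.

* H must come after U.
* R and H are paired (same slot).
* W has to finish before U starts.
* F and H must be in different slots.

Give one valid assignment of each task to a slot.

H in 3; U in 2; W in 1; N in 1; F in 1; R in 3

Checking: U(2) before H(3); W(1) before U(2); F(1) != H(3); R = H = 3.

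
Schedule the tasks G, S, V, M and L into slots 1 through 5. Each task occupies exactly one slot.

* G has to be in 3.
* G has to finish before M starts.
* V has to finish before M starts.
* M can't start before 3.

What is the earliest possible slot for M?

M is available from 3; precedence pushes M to at least 4.
M at 4 is achievable: V=1; L=1; M=4; S=1; G=3.

4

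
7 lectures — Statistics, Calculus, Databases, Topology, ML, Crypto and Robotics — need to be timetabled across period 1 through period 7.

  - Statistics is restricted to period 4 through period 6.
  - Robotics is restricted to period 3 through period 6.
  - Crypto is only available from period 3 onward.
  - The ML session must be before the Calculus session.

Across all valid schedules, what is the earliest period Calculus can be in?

Precedence pushes Calculus to at least period 2.
Calculus at period 2 is achievable: Topology in period 1; Robotics in period 3; ML in period 1; Databases in period 1; Crypto in period 3; Calculus in period 2; Statistics in period 4.

period 2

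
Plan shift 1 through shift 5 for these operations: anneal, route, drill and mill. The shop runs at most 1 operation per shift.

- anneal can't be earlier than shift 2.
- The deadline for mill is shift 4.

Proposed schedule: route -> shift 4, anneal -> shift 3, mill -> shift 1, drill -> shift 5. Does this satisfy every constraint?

The shop runs at most 1 operation per shift — holds.
anneal can't be earlier than shift 2 — holds.
The deadline for mill is shift 4 — holds.

Valid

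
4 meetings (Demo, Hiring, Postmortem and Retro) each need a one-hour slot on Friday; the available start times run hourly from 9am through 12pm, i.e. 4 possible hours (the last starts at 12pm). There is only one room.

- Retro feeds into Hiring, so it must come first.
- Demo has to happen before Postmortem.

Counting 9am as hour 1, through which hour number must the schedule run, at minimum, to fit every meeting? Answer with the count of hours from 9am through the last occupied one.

The precedence chain requires at least 2 distinct hours.
With at most 1 per hour and 4 meetings, at least 4 hours are needed.
4 works (last occupied hour: 12pm): for example Postmortem=12pm, Retro=10am, Hiring=11am, Demo=9am.

4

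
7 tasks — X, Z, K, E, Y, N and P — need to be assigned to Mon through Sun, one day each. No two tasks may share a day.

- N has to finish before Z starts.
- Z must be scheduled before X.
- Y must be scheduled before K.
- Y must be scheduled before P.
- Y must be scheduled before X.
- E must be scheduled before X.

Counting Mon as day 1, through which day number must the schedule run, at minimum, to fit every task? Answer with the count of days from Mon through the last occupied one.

7

The precedence chain requires at least 3 distinct days.
With at most 1 per day and 7 tasks, at least 7 days are needed.
7 works (last occupied day: Sun): for example P -> Sun, E -> Thu, N -> Tue, K -> Sat, Z -> Wed, Y -> Mon, X -> Fri.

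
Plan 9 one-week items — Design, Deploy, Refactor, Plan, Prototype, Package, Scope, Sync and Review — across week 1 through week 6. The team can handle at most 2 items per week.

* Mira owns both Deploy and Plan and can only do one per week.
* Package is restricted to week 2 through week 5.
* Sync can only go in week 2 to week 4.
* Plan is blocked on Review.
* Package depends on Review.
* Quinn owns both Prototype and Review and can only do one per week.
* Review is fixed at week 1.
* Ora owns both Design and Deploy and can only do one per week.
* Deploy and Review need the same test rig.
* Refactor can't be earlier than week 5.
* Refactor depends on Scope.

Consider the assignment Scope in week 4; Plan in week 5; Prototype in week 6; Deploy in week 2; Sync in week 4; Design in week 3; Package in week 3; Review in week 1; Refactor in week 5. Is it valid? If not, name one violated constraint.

Deploy and Review need the same test rig — holds.
Refactor can't be earlier than week 5 — holds.
The team can handle at most 2 items per week — holds.
Sync can only go in week 2 to week 4 — holds.
Quinn owns both Prototype and Review and can only do one per week — holds.
Package depends on Review — holds.
Plan is blocked on Review — holds.
Mira owns both Deploy and Plan and can only do one per week — holds.
Review is fixed at week 1 — holds.
Package is restricted to week 2 through week 5 — holds.
Refactor depends on Scope — holds.
Ora owns both Design and Deploy and can only do one per week — holds.

Valid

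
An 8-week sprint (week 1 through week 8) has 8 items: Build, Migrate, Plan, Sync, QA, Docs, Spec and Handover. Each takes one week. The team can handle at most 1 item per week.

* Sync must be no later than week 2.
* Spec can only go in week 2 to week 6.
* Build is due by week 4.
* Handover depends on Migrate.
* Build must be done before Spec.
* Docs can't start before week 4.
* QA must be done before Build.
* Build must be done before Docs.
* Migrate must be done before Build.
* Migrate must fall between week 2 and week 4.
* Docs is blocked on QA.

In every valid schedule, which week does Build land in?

Precedence pushes Build to at least week 3; Build's own window allows nothing later than week 4.
So Build is pinned to week 4.

week 4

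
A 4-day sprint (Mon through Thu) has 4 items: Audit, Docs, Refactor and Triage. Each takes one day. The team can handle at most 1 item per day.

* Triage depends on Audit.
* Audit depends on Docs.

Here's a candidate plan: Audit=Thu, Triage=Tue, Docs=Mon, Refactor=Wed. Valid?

No. Triage depends on Audit is not satisfied.

Audit depends on Docs — holds.
The team can handle at most 1 item per day — holds.
Triage depends on Audit — violated.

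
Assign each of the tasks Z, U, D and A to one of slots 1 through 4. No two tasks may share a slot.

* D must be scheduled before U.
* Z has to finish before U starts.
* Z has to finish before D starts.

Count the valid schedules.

Enumerating: A=4; Z=1; U=3; D=2 | Z -> 1, U -> 4, A -> 3, D -> 2 | Z=1, U=4, D=3, A=2 | A in 1, D in 3, Z in 2, U in 4.

4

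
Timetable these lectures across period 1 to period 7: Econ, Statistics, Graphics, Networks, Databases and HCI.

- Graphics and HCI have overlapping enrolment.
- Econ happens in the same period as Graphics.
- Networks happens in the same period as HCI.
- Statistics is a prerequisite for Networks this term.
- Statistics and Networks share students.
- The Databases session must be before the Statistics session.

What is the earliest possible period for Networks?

period 3

Precedence pushes Networks to at least period 3.
Networks at period 3 is achievable: Databases in period 1, Statistics in period 2, HCI in period 3, Networks in period 3, Econ in period 1, Graphics in period 1.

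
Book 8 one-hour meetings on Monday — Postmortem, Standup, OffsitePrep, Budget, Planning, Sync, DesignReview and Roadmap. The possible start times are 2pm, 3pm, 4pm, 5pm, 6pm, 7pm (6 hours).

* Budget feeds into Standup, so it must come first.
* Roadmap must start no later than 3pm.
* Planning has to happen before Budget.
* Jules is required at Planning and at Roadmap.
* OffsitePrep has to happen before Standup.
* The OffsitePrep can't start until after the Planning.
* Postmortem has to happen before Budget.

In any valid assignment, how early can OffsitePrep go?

3pm

Precedence pushes OffsitePrep to at least 3pm; downstream work caps OffsitePrep at 6pm.
OffsitePrep at 3pm is achievable: Budget=3pm; Roadmap=3pm; Postmortem=2pm; DesignReview=2pm; Planning=2pm; Sync=2pm; OffsitePrep=3pm; Standup=4pm.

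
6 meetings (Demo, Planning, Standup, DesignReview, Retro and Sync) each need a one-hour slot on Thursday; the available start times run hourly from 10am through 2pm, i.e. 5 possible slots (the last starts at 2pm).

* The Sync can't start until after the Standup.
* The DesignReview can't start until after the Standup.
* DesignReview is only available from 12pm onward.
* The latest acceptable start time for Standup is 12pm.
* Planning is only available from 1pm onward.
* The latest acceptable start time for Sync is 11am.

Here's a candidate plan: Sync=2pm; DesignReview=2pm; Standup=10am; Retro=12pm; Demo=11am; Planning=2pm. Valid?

No — it violates: The latest acceptable start time for Sync is 11am

DesignReview is only available from 12pm onward — holds.
The latest acceptable start time for Standup is 12pm — holds.
The Sync can't start until after the Standup — holds.
The latest acceptable start time for Sync is 11am — violated.
Planning is only available from 1pm onward — holds.
The DesignReview can't start until after the Standup — holds.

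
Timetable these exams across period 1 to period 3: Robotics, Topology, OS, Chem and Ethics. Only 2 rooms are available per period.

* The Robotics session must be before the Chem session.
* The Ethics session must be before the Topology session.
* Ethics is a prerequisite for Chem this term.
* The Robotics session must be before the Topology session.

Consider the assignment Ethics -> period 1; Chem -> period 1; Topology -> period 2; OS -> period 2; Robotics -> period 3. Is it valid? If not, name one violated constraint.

Invalid. The Robotics session must be before the Chem session.

Only 2 rooms are available per period — holds.
The Ethics session must be before the Topology session — holds.
Ethics is a prerequisite for Chem this term — violated.
The Robotics session must be before the Chem session — violated.
The Robotics session must be before the Topology session — violated.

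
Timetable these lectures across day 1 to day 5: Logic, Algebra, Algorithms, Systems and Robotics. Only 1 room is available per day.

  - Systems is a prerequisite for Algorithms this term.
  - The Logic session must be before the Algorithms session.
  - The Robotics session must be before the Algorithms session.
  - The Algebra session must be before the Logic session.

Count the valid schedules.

12

Splitting on Logic: it can be day 2 (2), day 3 (4), day 4 (6). Listing each branch's schedules as (Algebra, Algorithms, Systems, Robotics) by day number:
Logic=day 2: (1,5,3,4) (1,5,4,3) — 2.
Logic=day 3: (1,5,2,4) (1,5,4,2) (2,5,1,4) (2,5,4,1) — 4.
Logic=day 4: (1,5,2,3) (1,5,3,2) (2,5,1,3) (2,5,3,1) (3,5,1,2) (3,5,2,1) — 6.
Summing: 2 + 4 + 6 = 12.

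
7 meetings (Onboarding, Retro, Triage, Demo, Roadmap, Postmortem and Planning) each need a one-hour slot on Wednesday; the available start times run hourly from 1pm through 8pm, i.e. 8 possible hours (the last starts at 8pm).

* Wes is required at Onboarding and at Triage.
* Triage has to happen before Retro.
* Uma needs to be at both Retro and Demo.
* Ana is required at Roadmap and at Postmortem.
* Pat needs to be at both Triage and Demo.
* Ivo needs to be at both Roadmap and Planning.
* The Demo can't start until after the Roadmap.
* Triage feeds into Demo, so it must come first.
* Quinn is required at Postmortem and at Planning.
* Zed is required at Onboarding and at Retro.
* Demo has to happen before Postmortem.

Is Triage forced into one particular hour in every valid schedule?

No

Triage can be 1pm (e.g. Triage in 1pm, Demo in 2pm, Retro in 3pm, Roadmap in 1pm, Planning in 2pm, Postmortem in 3pm, Onboarding in 2pm) or 2pm (e.g. Onboarding -> 1pm; Demo -> 3pm; Postmortem -> 4pm; Retro -> 4pm; Planning -> 2pm; Roadmap -> 1pm; Triage -> 2pm).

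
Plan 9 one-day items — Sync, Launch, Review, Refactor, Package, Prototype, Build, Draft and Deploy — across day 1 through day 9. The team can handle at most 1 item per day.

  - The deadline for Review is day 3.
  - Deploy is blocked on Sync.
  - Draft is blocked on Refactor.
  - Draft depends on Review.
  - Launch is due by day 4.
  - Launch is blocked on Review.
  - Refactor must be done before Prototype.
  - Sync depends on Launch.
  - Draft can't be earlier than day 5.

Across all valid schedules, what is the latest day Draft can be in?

day 9

Draft is available from day 5.
Draft at day 9 is achievable: Review -> day 1, Launch -> day 2, Draft -> day 9, Sync -> day 3, Prototype -> day 5, Package -> day 7, Deploy -> day 6, Refactor -> day 4, Build -> day 8.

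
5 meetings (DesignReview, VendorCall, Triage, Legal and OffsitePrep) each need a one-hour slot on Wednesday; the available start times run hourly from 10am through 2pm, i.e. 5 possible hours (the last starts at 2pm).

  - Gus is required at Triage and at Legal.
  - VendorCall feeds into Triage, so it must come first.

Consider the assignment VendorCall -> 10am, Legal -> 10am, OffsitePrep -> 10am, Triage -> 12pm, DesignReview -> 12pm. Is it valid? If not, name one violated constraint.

Valid

Gus is required at Triage and at Legal — holds.
VendorCall feeds into Triage, so it must come first — holds.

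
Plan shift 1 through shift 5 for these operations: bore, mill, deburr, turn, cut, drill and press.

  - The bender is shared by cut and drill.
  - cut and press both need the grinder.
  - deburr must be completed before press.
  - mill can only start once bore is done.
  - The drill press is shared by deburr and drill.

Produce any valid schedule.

press -> shift 2; deburr -> shift 1; bore -> shift 1; drill -> shift 2; cut -> shift 1; mill -> shift 2; turn -> shift 1

Checking: deburr(shift 1) before press(shift 2); bore(shift 1) before mill(shift 2); cut(shift 1) != drill(shift 2); deburr(shift 1) != drill(shift 2); cut(shift 1) != press(shift 2).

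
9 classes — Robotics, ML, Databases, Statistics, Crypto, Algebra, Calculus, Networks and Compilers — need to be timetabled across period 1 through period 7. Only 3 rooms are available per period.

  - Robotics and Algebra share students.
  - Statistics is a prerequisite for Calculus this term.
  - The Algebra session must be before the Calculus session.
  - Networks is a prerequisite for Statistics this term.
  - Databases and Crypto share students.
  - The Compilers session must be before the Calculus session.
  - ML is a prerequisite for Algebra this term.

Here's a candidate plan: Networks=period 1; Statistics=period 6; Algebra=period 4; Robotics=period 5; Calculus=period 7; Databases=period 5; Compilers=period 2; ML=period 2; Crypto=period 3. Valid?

Yes, all constraints hold

Statistics is a prerequisite for Calculus this term — holds.
Databases and Crypto share students — holds.
The Compilers session must be before the Calculus session — holds.
Networks is a prerequisite for Statistics this term — holds.
Robotics and Algebra share students — holds.
Only 3 rooms are available per period — holds.
The Algebra session must be before the Calculus session — holds.
ML is a prerequisite for Algebra this term — holds.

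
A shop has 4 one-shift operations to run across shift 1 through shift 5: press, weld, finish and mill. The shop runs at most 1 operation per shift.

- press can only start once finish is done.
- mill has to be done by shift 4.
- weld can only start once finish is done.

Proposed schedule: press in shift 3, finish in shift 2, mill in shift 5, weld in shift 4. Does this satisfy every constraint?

press can only start once finish is done — holds.
weld can only start once finish is done — holds.
The shop runs at most 1 operation per shift — holds.
mill has to be done by shift 4 — violated.

No. mill has to be done by shift 4 is not satisfied.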